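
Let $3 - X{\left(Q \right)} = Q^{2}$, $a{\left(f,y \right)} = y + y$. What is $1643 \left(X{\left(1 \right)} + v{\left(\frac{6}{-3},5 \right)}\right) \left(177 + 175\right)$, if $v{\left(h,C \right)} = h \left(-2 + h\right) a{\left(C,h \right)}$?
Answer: $-17350080$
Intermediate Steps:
$a{\left(f,y \right)} = 2 y$
$X{\left(Q \right)} = 3 - Q^{2}$
$v{\left(h,C \right)} = 2 h^{2} \left(-2 + h\right)$ ($v{\left(h,C \right)} = h \left(-2 + h\right) 2 h = 2 h^{2} \left(-2 + h\right)$)
$1643 \left(X{\left(1 \right)} + v{\left(\frac{6}{-3},5 \right)}\right) \left(177 + 175\right) = 1643 \left(\left(3 - 1^{2}\right) + 2 \left(\frac{6}{-3}\right)^{2} \left(-2 + \frac{6}{-3}\right)\right) \left(177 + 175\right) = 1643 \left(\left(3 - 1\right) + 2 \left(6 \left(- \frac{1}{3}\right)\right)^{2} \left(-2 + 6 \left(- \frac{1}{3}\right)\right)\right) 352 = 1643 \left(\left(3 - 1\right) + 2 \left(-2\right)^{2} \left(-2 - 2\right)\right) 352 = 1643 \left(2 + 2 \cdot 4 \left(-4\right)\right) 352 = 1643 \left(2 - 32\right) 352 = 1643 \left(\left(-30\right) 352\right) = 1643 \left(-10560\right) = -17350080$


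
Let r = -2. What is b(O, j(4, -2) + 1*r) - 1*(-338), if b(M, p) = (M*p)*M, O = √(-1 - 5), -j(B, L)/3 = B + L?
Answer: 386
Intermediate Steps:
j(B, L) = -3*B - 3*L (j(B, L) = -3*(B + L) = -3*B - 3*L)
O = I*√6 (O = √(-6) = I*√6 ≈ 2.4495*I)
b(M, p) = p*M²
b(O, j(4, -2) + 1*r) - 1*(-338) = ((-3*4 - 3*(-2)) + 1*(-2))*(I*√6)² - 1*(-338) = ((-12 + 6) - 2)*(-6) + 338 = (-6 - 2)*(-6) + 338 = -8*(-6) + 338 = 48 + 338 = 386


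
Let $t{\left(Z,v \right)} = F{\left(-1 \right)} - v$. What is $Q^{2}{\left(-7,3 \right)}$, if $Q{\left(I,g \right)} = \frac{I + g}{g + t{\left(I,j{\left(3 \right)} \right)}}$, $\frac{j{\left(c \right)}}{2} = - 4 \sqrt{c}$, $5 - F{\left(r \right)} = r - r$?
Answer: $\frac{1}{4} - \frac{\sqrt{3}}{8} \approx 0.033494$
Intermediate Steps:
$F{\left(r \right)} = 5$ ($F{\left(r \right)} = 5 - \left(r - r\right) = 5 - 0 = 5 + 0 = 5$)
$j{\left(c \right)} = - 8 \sqrt{c}$ ($j{\left(c \right)} = 2 \left(- 4 \sqrt{c}\right) = - 8 \sqrt{c}$)
$t{\left(Z,v \right)} = 5 - v$
$Q{\left(I,g \right)} = \frac{I + g}{5 + g + 8 \sqrt{3}}$ ($Q{\left(I,g \right)} = \frac{I + g}{g - \left(-5 - 8 \sqrt{3}\right)} = \frac{I + g}{g + \left(5 + 8 \sqrt{3}\right)} = \frac{I + g}{5 + g + 8 \sqrt{3}}$)
$Q^{2}{\left(-7,3 \right)} = \left(\frac{-7 + 3}{5 + 3 + 8 \sqrt{3}}\right)^{2} = \left(\frac{1}{8 + 8 \sqrt{3}} \left(-4\right)\right)^{2} = \left(- \frac{4}{8 + 8 \sqrt{3}}\right)^{2} = \frac{16}{\left(8 + 8 \sqrt{3}\right)^{2}}$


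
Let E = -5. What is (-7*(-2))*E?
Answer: -70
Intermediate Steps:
(-7*(-2))*E = -7*(-2)*(-5) = 14*(-5) = -70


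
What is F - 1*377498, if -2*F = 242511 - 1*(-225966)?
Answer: -1223473/2 ≈ -6.1174e+5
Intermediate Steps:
F = -468477/2 (F = -(242511 - 1*(-225966))/2 = -(242511 + 225966)/2 = -½*468477 = -468477/2 ≈ -2.3424e+5)
F - 1*377498 = -468477/2 - 1*377498 = -468477/2 - 377498 = -1223473/2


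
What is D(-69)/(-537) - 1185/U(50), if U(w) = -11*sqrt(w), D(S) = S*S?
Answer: -1587/179 + 237*sqrt(2)/22 ≈ 6.3690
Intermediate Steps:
D(S) = S**2
D(-69)/(-537) - 1185/U(50) = (-69)**2/(-537) - 1185*(-sqrt(2)/110) = 4761*(-1/537) - 1185*(-sqrt(2)/110) = -1587/179 - 1185*(-sqrt(2)/110) = -1587/179 - (-237)*sqrt(2)/22 = -1587/179 + 237*sqrt(2)/22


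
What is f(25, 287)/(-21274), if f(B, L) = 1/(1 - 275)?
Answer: 1/5829076 ≈ 1.7155e-7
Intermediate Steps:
f(B, L) = -1/274 (f(B, L) = 1/(-274) = -1/274)
f(25, 287)/(-21274) = -1/274/(-21274) = -1/274*(-1/21274) = 1/5829076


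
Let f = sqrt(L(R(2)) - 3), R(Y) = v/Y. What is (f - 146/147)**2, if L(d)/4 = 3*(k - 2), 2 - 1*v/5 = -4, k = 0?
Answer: (146 - 441*I*sqrt(3))**2/21609 ≈ -26.014 - 10.322*I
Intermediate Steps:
v = 30 (v = 10 - 5*(-4) = 10 + 20 = 30)
R(Y) = 30/Y
L(d) = -24 (L(d) = 4*(3*(0 - 2)) = 4*(3*(-2)) = 4*(-6) = -24)
f = 3*I*sqrt(3) (f = sqrt(-24 - 3) = sqrt(-27) = 3*I*sqrt(3) ≈ 5.1962*I)
(f - 146/147)**2 = (3*I*sqrt(3) - 146/147)**2 = (-146/147 + 3*I*sqrt(3))**2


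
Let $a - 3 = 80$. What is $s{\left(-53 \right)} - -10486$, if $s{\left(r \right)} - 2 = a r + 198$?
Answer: $6287$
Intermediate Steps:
$a = 83$ ($a = 3 + 80 = 83$)
$s{\left(r \right)} = 200 + 83 r$ ($s{\left(r \right)} = 2 + \left(83 r + 198\right) = 2 + \left(198 + 83 r\right) = 200 + 83 r$)
$s{\left(-53 \right)} - -10486 = \left(200 + 83 \left(-53\right)\right) - -10486 = \left(200 - 4399\right) + 10486 = -4199 + 10486 = 6287$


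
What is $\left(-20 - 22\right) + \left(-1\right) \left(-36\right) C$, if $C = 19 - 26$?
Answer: $-294$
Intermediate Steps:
$C = -7$ ($C = 19 - 26 = -7$)
$\left(-20 - 22\right) + \left(-1\right) \left(-36\right) C = \left(-20 - 22\right) + \left(-1\right) \left(-36\right) \left(-7\right) = -42 + 36 \left(-7\right) = -42 - 252 = -294$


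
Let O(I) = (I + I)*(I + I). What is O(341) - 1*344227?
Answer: 120897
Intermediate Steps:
O(I) = 4*I² (O(I) = (2*I)*(2*I) = 4*I²)
O(341) - 1*344227 = 4*341² - 1*344227 = 4*116281 - 344227 = 465124 - 344227 = 120897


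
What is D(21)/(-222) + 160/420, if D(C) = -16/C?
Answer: 128/333 ≈ 0.38438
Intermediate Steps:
D(21)/(-222) + 160/420 = -16/21/(-222) + 160/420 = -16*1/21*(-1/222) + 160*(1/420) = -16/21*(-1/222) + 8/21 = 8/2331 + 8/21 = 128/333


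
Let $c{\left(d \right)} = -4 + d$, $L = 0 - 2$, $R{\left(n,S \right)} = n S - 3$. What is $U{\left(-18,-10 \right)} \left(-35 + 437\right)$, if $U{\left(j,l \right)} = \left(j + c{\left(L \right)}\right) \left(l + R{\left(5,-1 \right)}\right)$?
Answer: $173664$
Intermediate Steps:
$R{\left(n,S \right)} = -3 + S n$ ($R{\left(n,S \right)} = S n - 3 = -3 + S n$)
$L = -2$
$U{\left(j,l \right)} = \left(-8 + l\right) \left(-6 + j\right)$ ($U{\left(j,l \right)} = \left(j - 6\right) \left(l - 8\right) = \left(-6 + j\right) \left(l - 8\right) = \left(-6 + j\right) \left(-8 + l\right) = \left(-8 + l\right) \left(-6 + j\right)$)
$U{\left(-18,-10 \right)} \left(-35 + 437\right) = \left(48 - -144 - -60 - -180\right) \left(-35 + 437\right) = \left(48 + 144 + 60 + 180\right) 402 = 432 \cdot 402 = 173664$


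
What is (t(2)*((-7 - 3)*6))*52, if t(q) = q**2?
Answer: -12480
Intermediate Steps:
(t(2)*((-7 - 3)*6))*52 = (2**2*((-7 - 3)*6))*52 = (4*(-10*6))*52 = (4*(-60))*52 = -240*52 = -12480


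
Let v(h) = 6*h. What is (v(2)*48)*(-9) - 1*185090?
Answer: -190274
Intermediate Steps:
(v(2)*48)*(-9) - 1*185090 = ((6*2)*48)*(-9) - 1*185090 = (12*48)*(-9) - 185090 = 576*(-9) - 185090 = -5184 - 185090 = -190274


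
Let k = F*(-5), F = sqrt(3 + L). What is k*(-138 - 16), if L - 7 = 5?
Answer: 770*sqrt(15) ≈ 2982.2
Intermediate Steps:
L = 12 (L = 7 + 5 = 12)
F = sqrt(15) (F = sqrt(3 + 12) = sqrt(15) ≈ 3.8730)
k = -5*sqrt(15) (k = sqrt(15)*(-5) = -5*sqrt(15) ≈ -19.365)
k*(-138 - 16) = (-5*sqrt(15))*(-138 - 16) = -5*sqrt(15)*(-154) = 770*sqrt(15)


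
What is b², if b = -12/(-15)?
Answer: 16/25 ≈ 0.64000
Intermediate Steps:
b = ⅘ (b = -12*(-1/15) = ⅘ ≈ 0.80000)
b² = (⅘)² = 16/25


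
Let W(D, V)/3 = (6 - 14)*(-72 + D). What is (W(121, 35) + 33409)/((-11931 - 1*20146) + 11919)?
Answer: -32233/20158 ≈ -1.5990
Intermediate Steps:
W(D, V) = 1728 - 24*D (W(D, V) = 3*((6 - 14)*(-72 + D)) = 3*(-8*(-72 + D)) = 3*(576 - 8*D) = 1728 - 24*D)
(W(121, 35) + 33409)/((-11931 - 1*20146) + 11919) = ((1728 - 24*121) + 33409)/((-11931 - 1*20146) + 11919) = ((1728 - 2904) + 33409)/((-11931 - 20146) + 11919) = (-1176 + 33409)/(-32077 + 11919) = 32233/(-20158) = 32233*(-1/20158) = -32233/20158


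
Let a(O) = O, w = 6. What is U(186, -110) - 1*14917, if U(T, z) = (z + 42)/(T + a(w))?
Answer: -716033/48 ≈ -14917.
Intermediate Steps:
U(T, z) = (42 + z)/(6 + T) (U(T, z) = (z + 42)/(T + 6) = (42 + z)/(6 + T))
U(186, -110) - 1*14917 = (42 - 110)/(6 + 186) - 1*14917 = -68/192 - 14917 = (1/192)*(-68) - 14917 = -17/48 - 14917 = -716033/48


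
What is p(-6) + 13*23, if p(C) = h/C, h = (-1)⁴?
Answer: 1793/6 ≈ 298.83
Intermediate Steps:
h = 1
p(C) = 1/C
p(-6) + 13*23 = 1/(-6) + 13*23 = -⅙ + 299 = 1793/6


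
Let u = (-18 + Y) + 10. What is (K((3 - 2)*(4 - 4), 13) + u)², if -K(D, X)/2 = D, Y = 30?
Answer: 484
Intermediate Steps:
K(D, X) = -2*D
u = 22 (u = (-18 + 30) + 10 = 12 + 10 = 22)
(K((3 - 2)*(4 - 4), 13) + u)² = (-2*(3 - 2)*(4 - 4) + 22)² = (-2*0 + 22)² = (0 + 22)² = 22² = 484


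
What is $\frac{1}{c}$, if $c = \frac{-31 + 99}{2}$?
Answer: $\frac{1}{34} \approx 0.029412$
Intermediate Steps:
$c = 34$ ($c = \frac{1}{2} \cdot 68 = 34$)
$\frac{1}{c} = \frac{1}{34}$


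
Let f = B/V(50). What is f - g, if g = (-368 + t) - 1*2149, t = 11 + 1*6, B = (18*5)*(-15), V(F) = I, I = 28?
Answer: 34325/14 ≈ 2451.8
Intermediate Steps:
V(F) = 28
B = -1350 (B = 90*(-15) = -1350)
t = 17 (t = 11 + 6 = 17)
f = -675/14 (f = -1350/28 = -1350*1/28 = -675/14 ≈ -48.214)
g = -2500 (g = (-368 + 17) - 1*2149 = -351 - 2149 = -2500)
f - g = -675/14 - 1*(-2500) = -675/14 + 2500 = 34325/14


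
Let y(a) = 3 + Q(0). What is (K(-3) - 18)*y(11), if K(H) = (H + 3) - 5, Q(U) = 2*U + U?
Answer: -69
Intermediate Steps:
Q(U) = 3*U
K(H) = -2 + H (K(H) = (3 + H) - 5 = -2 + H)
y(a) = 3 (y(a) = 3 + 3*0 = 3 + 0 = 3)
(K(-3) - 18)*y(11) = ((-2 - 3) - 18)*3 = (-5 - 18)*3 = -23*3 = -69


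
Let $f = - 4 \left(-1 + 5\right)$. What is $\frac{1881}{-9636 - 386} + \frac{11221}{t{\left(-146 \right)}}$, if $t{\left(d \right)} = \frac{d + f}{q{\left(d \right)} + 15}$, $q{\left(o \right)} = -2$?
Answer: $- \frac{365560982}{405891} \approx -900.64$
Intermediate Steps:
$f = -16$ ($f = \left(-4\right) 4 = -16$)
$t{\left(d \right)} = - \frac{16}{13} + \frac{d}{13}$ ($t{\left(d \right)} = \frac{d - 16}{-2 + 15} = \frac{-16 + d}{13} = \left(-16 + d\right) \frac{1}{13} = - \frac{16}{13} + \frac{d}{13}$)
$\frac{1881}{-9636 - 386} + \frac{11221}{t{\left(-146 \right)}} = \frac{1881}{-9636 - 386} + \frac{11221}{- \frac{16}{13} + \frac{1}{13} \left(-146\right)} = \frac{1881}{-10022} + \frac{11221}{- \frac{16}{13} - \frac{146}{13}} = 1881 \left(- \frac{1}{10022}\right) + \frac{11221}{- \frac{162}{13}} = - \frac{1881}{10022} + 11221 \left(- \frac{13}{162}\right) = - \frac{1881}{10022} - \frac{145873}{162} = - \frac{365560982}{405891}$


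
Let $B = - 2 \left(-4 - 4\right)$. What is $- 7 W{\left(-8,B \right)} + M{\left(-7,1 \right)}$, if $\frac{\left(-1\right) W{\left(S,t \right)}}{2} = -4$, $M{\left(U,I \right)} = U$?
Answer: $-63$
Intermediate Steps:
$B = 16$ ($B = - 2 \left(-4 - 4\right) = \left(-2\right) \left(-8\right) = 16$)
$W{\left(S,t \right)} = 8$ ($W{\left(S,t \right)} = \left(-2\right) \left(-4\right) = 8$)
$- 7 W{\left(-8,B \right)} + M{\left(-7,1 \right)} = \left(-7\right) 8 - 7 = -56 - 7 = -63$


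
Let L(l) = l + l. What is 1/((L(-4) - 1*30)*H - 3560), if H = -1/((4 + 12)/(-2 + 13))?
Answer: -8/28271 ≈ -0.00028298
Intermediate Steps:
L(l) = 2*l
H = -11/16 (H = -1/(16/11) = -1/(16*(1/11)) = -1/16/11 = -1*11/16 = -11/16 ≈ -0.68750)
1/((L(-4) - 1*30)*H - 3560) = 1/((2*(-4) - 1*30)*(-11/16) - 3560) = 1/((-8 - 30)*(-11/16) - 3560) = 1/(-38*(-11/16) - 3560) = 1/(209/8 - 3560) = 1/(-28271/8) = -8/28271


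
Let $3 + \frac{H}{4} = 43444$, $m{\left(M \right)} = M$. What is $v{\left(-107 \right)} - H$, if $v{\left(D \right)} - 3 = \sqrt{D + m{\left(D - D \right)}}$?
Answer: $-173761 + i \sqrt{107} \approx -1.7376 \cdot 10^{5} + 10.344 i$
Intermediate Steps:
$H = 173764$ ($H = -12 + 4 \cdot 43444 = -12 + 173776 = 173764$)
$v{\left(D \right)} = 3 + \sqrt{D}$ ($v{\left(D \right)} = 3 + \sqrt{D + \left(D - D\right)} = 3 + \sqrt{D + 0} = 3 + \sqrt{D}$)
$v{\left(-107 \right)} - H = \left(3 + \sqrt{-107}\right) - 173764 = \left(3 + i \sqrt{107}\right) - 173764 = -173761 + i \sqrt{107}$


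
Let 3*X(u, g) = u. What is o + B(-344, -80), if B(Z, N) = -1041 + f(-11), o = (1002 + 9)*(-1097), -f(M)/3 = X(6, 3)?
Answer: -1110114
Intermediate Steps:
X(u, g) = u/3
f(M) = -6
o = -1109067 (o = 1011*(-1097) = -1109067)
B(Z, N) = -1047 (B(Z, N) = -1041 - 6 = -1047)
o + B(-344, -80) = -1109067 - 1047 = -1110114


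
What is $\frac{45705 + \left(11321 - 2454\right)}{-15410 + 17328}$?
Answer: $\frac{3898}{137} \approx 28.453$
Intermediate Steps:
$\frac{45705 + \left(11321 - 2454\right)}{-15410 + 17328} = \frac{45705 + 8867}{1918} = 54572 \cdot \frac{1}{1918} = \frac{3898}{137}$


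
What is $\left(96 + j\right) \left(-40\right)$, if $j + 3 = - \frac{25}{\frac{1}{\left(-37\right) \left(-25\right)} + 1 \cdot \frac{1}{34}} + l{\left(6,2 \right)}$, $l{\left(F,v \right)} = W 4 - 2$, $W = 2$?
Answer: $\frac{27652360}{959} \approx 28835.0$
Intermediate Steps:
$l{\left(F,v \right)} = 6$ ($l{\left(F,v \right)} = 2 \cdot 4 - 2 = 8 - 2 = 6$)
$j = - \frac{783373}{959}$ ($j = -3 + \left(- \frac{25}{\frac{1}{\left(-37\right) \left(-25\right)} + 1 \cdot \frac{1}{34}} + 6\right) = -3 + \left(- \frac{25}{\left(- \frac{1}{37}\right) \left(- \frac{1}{25}\right) + 1 \cdot \frac{1}{34}} + 6\right) = -3 + \left(- \frac{25}{\frac{1}{925} + \frac{1}{34}} + 6\right) = -3 + \left(- \frac{25}{\frac{959}{31450}} + 6\right) = -3 + \left(\left(-25\right) \frac{31450}{959} + 6\right) = -3 + \left(- \frac{786250}{959} + 6\right) = -3 - \frac{780496}{959} = - \frac{783373}{959} \approx -816.86$)
$\left(96 + j\right) \left(-40\right) = \left(96 - \frac{783373}{959}\right) \left(-40\right) = \left(- \frac{691309}{959}\right) \left(-40\right) = \frac{27652360}{959}$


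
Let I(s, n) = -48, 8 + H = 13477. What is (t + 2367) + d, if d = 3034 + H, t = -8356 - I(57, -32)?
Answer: 10562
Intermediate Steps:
H = 13469 (H = -8 + 13477 = 13469)
t = -8308 (t = -8356 - 1*(-48) = -8356 + 48 = -8308)
d = 16503 (d = 3034 + 13469 = 16503)
(t + 2367) + d = (-8308 + 2367) + 16503 = -5941 + 16503 = 10562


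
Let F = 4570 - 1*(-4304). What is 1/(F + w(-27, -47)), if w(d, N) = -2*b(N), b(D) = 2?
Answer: 1/8870 ≈ 0.00011274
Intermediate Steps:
w(d, N) = -4 (w(d, N) = -2*2 = -4)
F = 8874 (F = 4570 + 4304 = 8874)
1/(F + w(-27, -47)) = 1/(8874 - 4) = 1/8870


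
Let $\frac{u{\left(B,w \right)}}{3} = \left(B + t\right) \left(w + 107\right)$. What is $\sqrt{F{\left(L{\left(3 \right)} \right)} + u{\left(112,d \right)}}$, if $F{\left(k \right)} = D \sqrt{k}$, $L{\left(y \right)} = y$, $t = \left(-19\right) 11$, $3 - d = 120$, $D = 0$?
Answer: $\sqrt{2910} \approx 53.944$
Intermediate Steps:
$d = -117$ ($d = 3 - 120 = -117$)
$t = -209$
$u{\left(B,w \right)} = 3 \left(-209 + B\right) \left(107 + w\right)$ ($u{\left(B,w \right)} = 3 \left(B - 209\right) \left(w + 107\right) = 3 \left(-209 + B\right) \left(107 + w\right)$)
$F{\left(k \right)} = 0$ ($F{\left(k \right)} = 0 \sqrt{k} = 0$)
$\sqrt{F{\left(L{\left(3 \right)} \right)} + u{\left(112,d \right)}} = \sqrt{0 + \left(-67089 - -73359 + 321 \cdot 112 + 3 \cdot 112 \left(-117\right)\right)} = \sqrt{0 + \left(-67089 + 73359 + 35952 - 39312\right)} = \sqrt{0 + 2910} = \sqrt{2910}$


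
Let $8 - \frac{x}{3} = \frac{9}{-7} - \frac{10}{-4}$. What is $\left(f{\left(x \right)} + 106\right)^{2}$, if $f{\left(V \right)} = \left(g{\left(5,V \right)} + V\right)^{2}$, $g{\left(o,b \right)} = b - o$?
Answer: $\frac{4582477636}{2401} \approx 1.9086 \cdot 10^{6}$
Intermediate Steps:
$x = \frac{285}{14}$ ($x = 24 - 3 \left(\frac{9}{-7} - \frac{10}{-4}\right) = 24 - 3 \left(9 \left(- \frac{1}{7}\right) - - \frac{5}{2}\right) = 24 - 3 \left(- \frac{9}{7} + \frac{5}{2}\right) = 24 - \frac{51}{14} = \frac{285}{14} \approx 20.357$)
$f{\left(V \right)} = \left(-5 + 2 V\right)^{2}$ ($f{\left(V \right)} = \left(\left(V - 5\right) + V\right)^{2} = \left(\left(-5 + V\right) + V\right)^{2} = \left(-5 + 2 V\right)^{2}$)
$\left(f{\left(x \right)} + 106\right)^{2} = \left(\left(-5 + 2 \cdot \frac{285}{14}\right)^{2} + 106\right)^{2} = \left(\left(-5 + \frac{285}{7}\right)^{2} + 106\right)^{2} = \left(\left(\frac{250}{7}\right)^{2} + 106\right)^{2} = \left(\frac{62500}{49} + 106\right)^{2} = \left(\frac{67694}{49}\right)^{2} = \frac{4582477636}{2401}$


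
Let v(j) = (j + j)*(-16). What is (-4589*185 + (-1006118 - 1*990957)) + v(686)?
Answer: -2867992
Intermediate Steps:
v(j) = -32*j (v(j) = (2*j)*(-16) = -32*j)
(-4589*185 + (-1006118 - 1*990957)) + v(686) = (-4589*185 + (-1006118 - 1*990957)) - 32*686 = (-848965 + (-1006118 - 990957)) - 21952 = (-848965 - 1997075) - 21952 = -2846040 - 21952 = -2867992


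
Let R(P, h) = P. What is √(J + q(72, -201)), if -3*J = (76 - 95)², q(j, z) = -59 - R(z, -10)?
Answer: √195/3 ≈ 4.6547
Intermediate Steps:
q(j, z) = -59 - z
J = -361/3 (J = -(76 - 95)²/3 = -⅓*(-19)² = -⅓*361 = -361/3 ≈ -120.33)
√(J + q(72, -201)) = √(-361/3 + (-59 - 1*(-201))) = √(-361/3 + (-59 + 201)) = √(-361/3 + 142) = √(65/3) = √195/3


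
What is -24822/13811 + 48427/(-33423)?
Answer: -214064429/65943579 ≈ -3.2462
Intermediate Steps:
-24822/13811 + 48427/(-33423) = -24822*1/13811 + 48427*(-1/33423) = -3546/1973 - 48427/33423 = -214064429/65943579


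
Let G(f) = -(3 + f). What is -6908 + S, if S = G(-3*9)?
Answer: -6884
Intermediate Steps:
G(f) = -3 - f
S = 24 (S = -3 - (-3)*9 = -3 - 1*(-27) = -3 + 27 = 24)
-6908 + S = -6908 + 24 = -6884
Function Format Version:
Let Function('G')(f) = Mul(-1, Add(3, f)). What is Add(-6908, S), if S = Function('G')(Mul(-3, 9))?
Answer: -6884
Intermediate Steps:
Function('G')(f) = Add(-3, Mul(-1, f))
S = 24 (S = Add(-3, Mul(-1, Mul(-3, 9))) = Add(-3, Mul(-1, -27)) = Add(-3, 27) = 24)
Add(-6908, S) = Add(-6908, 24) = -6884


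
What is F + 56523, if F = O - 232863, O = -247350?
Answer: -423690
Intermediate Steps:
F = -480213 (F = -247350 - 232863 = -480213)
F + 56523 = -480213 + 56523 = -423690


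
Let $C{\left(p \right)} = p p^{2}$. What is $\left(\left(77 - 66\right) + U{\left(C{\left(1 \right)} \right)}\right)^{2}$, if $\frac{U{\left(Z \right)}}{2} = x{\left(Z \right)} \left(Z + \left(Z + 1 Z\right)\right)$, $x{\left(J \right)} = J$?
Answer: $289$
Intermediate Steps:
$C{\left(p \right)} = p^{3}$
$U{\left(Z \right)} = 6 Z^{2}$ ($U{\left(Z \right)} = 2 Z \left(Z + \left(Z + 1 Z\right)\right) = 2 Z \left(Z + \left(Z + Z\right)\right) = 2 Z \left(Z + 2 Z\right) = 2 Z 3 Z = 2 \cdot 3 Z^{2} = 6 Z^{2}$)
$\left(\left(77 - 66\right) + U{\left(C{\left(1 \right)} \right)}\right)^{2} = \left(\left(77 - 66\right) + 6 \left(1^{3}\right)^{2}\right)^{2} = \left(11 + 6 \cdot 1^{2}\right)^{2} = \left(11 + 6 \cdot 1\right)^{2} = \left(11 + 6\right)^{2} = 17^{2} = 289$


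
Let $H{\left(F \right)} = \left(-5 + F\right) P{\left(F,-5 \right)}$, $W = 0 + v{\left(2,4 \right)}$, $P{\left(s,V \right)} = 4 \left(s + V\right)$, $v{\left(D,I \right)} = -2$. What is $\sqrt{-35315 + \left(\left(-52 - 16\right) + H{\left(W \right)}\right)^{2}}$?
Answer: $i \sqrt{18931} \approx 137.59 i$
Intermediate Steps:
$P{\left(s,V \right)} = 4 V + 4 s$ ($P{\left(s,V \right)} = 4 \left(V + s\right) = 4 V + 4 s$)
$W = -2$ ($W = 0 - 2 = -2$)
$H{\left(F \right)} = \left(-20 + 4 F\right) \left(-5 + F\right)$ ($H{\left(F \right)} = \left(-5 + F\right) \left(4 \left(-5\right) + 4 F\right) = \left(-5 + F\right) \left(-20 + 4 F\right) = \left(-20 + 4 F\right) \left(-5 + F\right)$)
$\sqrt{-35315 + \left(\left(-52 - 16\right) + H{\left(W \right)}\right)^{2}} = \sqrt{-35315 + \left(\left(-52 - 16\right) + 4 \left(-5 - 2\right)^{2}\right)^{2}} = \sqrt{-35315 + \left(-68 + 4 \left(-7\right)^{2}\right)^{2}} = \sqrt{-35315 + \left(-68 + 4 \cdot 49\right)^{2}} = \sqrt{-35315 + \left(-68 + 196\right)^{2}} = \sqrt{-35315 + 128^{2}} = \sqrt{-35315 + 16384} = \sqrt{-18931} = i \sqrt{18931}$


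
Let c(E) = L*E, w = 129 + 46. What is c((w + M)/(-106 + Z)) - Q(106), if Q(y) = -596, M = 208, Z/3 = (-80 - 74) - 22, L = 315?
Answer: 257219/634 ≈ 405.71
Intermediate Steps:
Z = -528 (Z = 3*((-80 - 74) - 22) = 3*(-154 - 22) = 3*(-176) = -528)
w = 175
c(E) = 315*E
c((w + M)/(-106 + Z)) - Q(106) = 315*((175 + 208)/(-106 - 528)) - 1*(-596) = 315*(383/(-634)) + 596 = 315*(383*(-1/634)) + 596 = 315*(-383/634) + 596 = -120645/634 + 596 = 257219/634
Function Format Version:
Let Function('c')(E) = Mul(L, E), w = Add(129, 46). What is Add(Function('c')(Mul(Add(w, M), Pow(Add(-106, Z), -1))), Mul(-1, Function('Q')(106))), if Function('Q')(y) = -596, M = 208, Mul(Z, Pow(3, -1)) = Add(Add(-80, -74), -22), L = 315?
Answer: Rational(257219, 634) ≈ 405.71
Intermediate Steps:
Z = -528 (Z = Mul(3, Add(Add(-80, -74), -22)) = Mul(3, Add(-154, -22)) = Mul(3, -176) = -528)
w = 175
Function('c')(E) = Mul(315, E)
Add(Function('c')(Mul(Add(w, M), Pow(Add(-106, Z), -1))), Mul(-1, Function('Q')(106))) = Add(Mul(315, Mul(Add(175, 208), Pow(Add(-106, -528), -1))), Mul(-1, -596)) = Add(Mul(315, Mul(383, Pow(-634, -1))), 596) = Add(Mul(315, Mul(383, Rational(-1, 634))), 596) = Add(Mul(315, Rational(-383, 634)), 596) = Add(Rational(-120645, 634), 596) = Rational(257219, 634)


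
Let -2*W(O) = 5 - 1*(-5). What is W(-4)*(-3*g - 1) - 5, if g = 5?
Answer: 75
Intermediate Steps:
W(O) = -5 (W(O) = -(5 - 1*(-5))/2 = -(5 + 5)/2 = -½*10 = -5)
W(-4)*(-3*g - 1) - 5 = -5*(-3*5 - 1) - 5 = -5*(-15 - 1) - 5 = -5*(-16) - 5 = 80 - 5 = 75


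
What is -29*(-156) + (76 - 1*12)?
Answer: 4588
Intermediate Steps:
-29*(-156) + (76 - 1*12) = 4524 + (76 - 12) = 4524 + 64 = 4588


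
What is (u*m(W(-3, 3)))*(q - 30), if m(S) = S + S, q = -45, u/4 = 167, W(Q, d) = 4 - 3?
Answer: -100200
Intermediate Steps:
W(Q, d) = 1
u = 668 (u = 4*167 = 668)
m(S) = 2*S
(u*m(W(-3, 3)))*(q - 30) = (668*(2*1))*(-45 - 30) = (668*2)*(-75) = 1336*(-75) = -100200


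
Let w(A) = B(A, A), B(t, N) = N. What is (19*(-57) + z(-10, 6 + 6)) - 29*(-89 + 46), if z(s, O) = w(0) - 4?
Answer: 160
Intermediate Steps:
w(A) = A
z(s, O) = -4 (z(s, O) = 0 - 4 = -4)
(19*(-57) + z(-10, 6 + 6)) - 29*(-89 + 46) = (19*(-57) - 4) - 29*(-89 + 46) = (-1083 - 4) - 29*(-43) = -1087 - 1*(-1247) = -1087 + 1247 = 160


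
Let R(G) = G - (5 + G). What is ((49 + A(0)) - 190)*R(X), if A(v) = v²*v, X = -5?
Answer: 705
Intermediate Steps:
A(v) = v³
R(G) = -5 (R(G) = G + (-5 - G) = -5)
((49 + A(0)) - 190)*R(X) = ((49 + 0³) - 190)*(-5) = ((49 + 0) - 190)*(-5) = (49 - 190)*(-5) = -141*(-5) = 705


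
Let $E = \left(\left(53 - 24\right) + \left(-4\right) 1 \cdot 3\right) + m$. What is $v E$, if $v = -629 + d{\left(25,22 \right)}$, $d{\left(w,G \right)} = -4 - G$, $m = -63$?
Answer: $30130$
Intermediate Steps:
$v = -655$ ($v = -629 - 26 = -655$)
$E = -46$ ($E = \left(\left(53 - 24\right) + \left(-4\right) 1 \cdot 3\right) - 63 = \left(29 - 12\right) - 63 = 17 - 63 = -46$)
$v E = \left(-655\right) \left(-46\right) = 30130$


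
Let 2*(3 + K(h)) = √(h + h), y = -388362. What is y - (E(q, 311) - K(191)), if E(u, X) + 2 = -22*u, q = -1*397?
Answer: -397097 + √382/2 ≈ -3.9709e+5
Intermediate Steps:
q = -397
E(u, X) = -2 - 22*u
K(h) = -3 + √2*√h/2 (K(h) = -3 + √(h + h)/2 = -3 + √(2*h)/2 = -3 + (√2*√h)/2 = -3 + √2*√h/2)
y - (E(q, 311) - K(191)) = -388362 - ((-2 - 22*(-397)) - (-3 + √2*√191/2)) = -388362 - ((-2 + 8734) - (-3 + √382/2)) = -388362 - (8732 + (3 - √382/2)) = -388362 - (8735 - √382/2) = -388362 + (-8735 + √382/2) = -397097 + √382/2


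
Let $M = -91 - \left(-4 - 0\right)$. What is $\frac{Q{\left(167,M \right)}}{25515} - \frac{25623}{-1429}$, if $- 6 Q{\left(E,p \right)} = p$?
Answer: $\frac{1307583131}{72921870} \approx 17.931$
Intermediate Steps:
$M = -87$ ($M = -91 - \left(-4 + 0\right) = -91 - -4 = -91 + 4 = -87$)
$Q{\left(E,p \right)} = - \frac{p}{6}$
$\frac{Q{\left(167,M \right)}}{25515} - \frac{25623}{-1429} = \frac{\left(- \frac{1}{6}\right) \left(-87\right)}{25515} - \frac{25623}{-1429} = \frac{29}{2} \cdot \frac{1}{25515} - - \frac{25623}{1429} = \frac{29}{51030} + \frac{25623}{1429} = \frac{1307583131}{72921870}$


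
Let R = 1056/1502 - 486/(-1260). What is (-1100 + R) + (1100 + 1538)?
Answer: 80909897/52570 ≈ 1539.1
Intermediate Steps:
R = 57237/52570 (R = 1056*(1/1502) - 486*(-1/1260) = 528/751 + 27/70 = 57237/52570 ≈ 1.0888)
(-1100 + R) + (1100 + 1538) = (-1100 + 57237/52570) + (1100 + 1538) = -57769763/52570 + 2638 = 80909897/52570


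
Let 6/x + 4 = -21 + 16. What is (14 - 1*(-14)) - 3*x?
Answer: 30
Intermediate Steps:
x = -⅔ (x = 6/(-4 + (-21 + 16)) = 6/(-4 - 5) = 6/(-9) = 6*(-⅑) = -⅔ ≈ -0.66667)
(14 - 1*(-14)) - 3*x = (14 - 1*(-14)) - 3*(-⅔) = (14 + 14) + 2 = 28 + 2 = 30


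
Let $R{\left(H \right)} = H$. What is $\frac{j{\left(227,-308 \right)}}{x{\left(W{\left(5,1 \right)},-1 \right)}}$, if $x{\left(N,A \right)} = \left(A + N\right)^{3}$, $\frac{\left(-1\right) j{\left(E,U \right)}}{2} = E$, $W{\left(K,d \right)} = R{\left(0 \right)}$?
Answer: $454$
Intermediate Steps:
$W{\left(K,d \right)} = 0$
$j{\left(E,U \right)} = - 2 E$
$\frac{j{\left(227,-308 \right)}}{x{\left(W{\left(5,1 \right)},-1 \right)}} = \frac{\left(-2\right) 227}{\left(-1 + 0\right)^{3}} = - \frac{454}{\left(-1\right)^{3}} = - \frac{454}{-1} = \left(-454\right) \left(-1\right) = 454$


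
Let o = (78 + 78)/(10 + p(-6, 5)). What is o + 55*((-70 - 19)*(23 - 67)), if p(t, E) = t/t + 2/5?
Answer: 4092480/19 ≈ 2.1539e+5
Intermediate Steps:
p(t, E) = 7/5 (p(t, E) = 1 + 2*(⅕) = 1 + ⅖ = 7/5)
o = 260/19 (o = (78 + 78)/(10 + 7/5) = 156/(57/5) = 156*(5/57) = 260/19 ≈ 13.684)
o + 55*((-70 - 19)*(23 - 67)) = 260/19 + 55*((-70 - 19)*(23 - 67)) = 260/19 + 55*(-89*(-44)) = 260/19 + 55*3916 = 260/19 + 215380 = 4092480/19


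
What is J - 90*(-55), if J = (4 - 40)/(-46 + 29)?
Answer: 84186/17 ≈ 4952.1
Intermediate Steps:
J = 36/17 (J = -36/(-17) = -36*(-1/17) = 36/17 ≈ 2.1176)
J - 90*(-55) = 36/17 - 90*(-55) = 36/17 + 4950 = 84186/17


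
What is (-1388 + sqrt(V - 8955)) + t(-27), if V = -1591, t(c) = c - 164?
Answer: -1579 + I*sqrt(10546) ≈ -1579.0 + 102.69*I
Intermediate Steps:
t(c) = -164 + c
(-1388 + sqrt(V - 8955)) + t(-27) = (-1388 + sqrt(-1591 - 8955)) + (-164 - 27) = (-1388 + sqrt(-10546)) - 191 = (-1388 + I*sqrt(10546)) - 191 = -1579 + I*sqrt(10546)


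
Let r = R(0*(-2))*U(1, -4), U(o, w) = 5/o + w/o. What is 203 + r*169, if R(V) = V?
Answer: 203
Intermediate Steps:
r = 0 (r = (0*(-2))*((5 - 4)/1) = 0*(1*1) = 0*1 = 0)
203 + r*169 = 203 + 0*169 = 203 + 0 = 203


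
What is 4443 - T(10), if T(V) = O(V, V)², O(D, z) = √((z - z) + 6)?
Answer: 4437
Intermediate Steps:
O(D, z) = √6 (O(D, z) = √(0 + 6) = √6)
T(V) = 6 (T(V) = (√6)² = 6)
4443 - T(10) = 4443 - 1*6 = 4443 - 6 = 4437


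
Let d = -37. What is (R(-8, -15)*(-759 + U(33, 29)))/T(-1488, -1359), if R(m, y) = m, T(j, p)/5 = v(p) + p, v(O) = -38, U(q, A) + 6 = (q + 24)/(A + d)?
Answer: -6177/6985 ≈ -0.88432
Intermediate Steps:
U(q, A) = -6 + (24 + q)/(-37 + A) (U(q, A) = -6 + (q + 24)/(A - 37) = -6 + (24 + q)/(-37 + A))
T(j, p) = -190 + 5*p (T(j, p) = 5*(-38 + p) = -190 + 5*p)
(R(-8, -15)*(-759 + U(33, 29)))/T(-1488, -1359) = (-8*(-759 + (246 + 33 - 6*29)/(-37 + 29)))/(-190 + 5*(-1359)) = (-8*(-759 + (246 + 33 - 174)/(-8)))/(-190 - 6795) = -8*(-759 - ⅛*105)/(-6985) = -8*(-759 - 105/8)*(-1/6985) = -8*(-6177/8)*(-1/6985) = 6177*(-1/6985) = -6177/6985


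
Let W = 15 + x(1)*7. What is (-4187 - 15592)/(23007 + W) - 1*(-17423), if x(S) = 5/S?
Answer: 401702332/23057 ≈ 17422.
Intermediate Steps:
W = 50 (W = 15 + (5/1)*7 = 15 + (5*1)*7 = 15 + 5*7 = 15 + 35 = 50)
(-4187 - 15592)/(23007 + W) - 1*(-17423) = (-4187 - 15592)/(23007 + 50) - 1*(-17423) = -19779/23057 + 17423 = 401702332/23057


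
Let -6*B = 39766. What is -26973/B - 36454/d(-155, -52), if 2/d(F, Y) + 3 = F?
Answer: 57260456597/19883 ≈ 2.8799e+6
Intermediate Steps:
B = -19883/3 (B = -⅙*39766 = -19883/3 ≈ -6627.7)
d(F, Y) = 2/(-3 + F)
-26973/B - 36454/d(-155, -52) = -26973/(-19883/3) - 36454/(2/(-3 - 155)) = -26973*(-3/19883) - 36454/(2/(-158)) = 80919/19883 - 36454/(2*(-1/158)) = 80919/19883 - 36454/(-1/79) = 80919/19883 - 36454*(-79) = 80919/19883 + 2879866 = 57260456597/19883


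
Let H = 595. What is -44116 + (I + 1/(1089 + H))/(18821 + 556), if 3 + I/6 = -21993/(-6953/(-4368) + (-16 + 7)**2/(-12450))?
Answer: -20686103551261451693/468856855274076 ≈ -44120.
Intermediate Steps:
I = -1196273161926/14368507 (I = -18 + 6*(-21993/(-6953/(-4368) + (-16 + 7)**2/(-12450))) = -18 + 6*(-21993/(-6953*(-1/4368) + (-9)**2*(-1/12450))) = -18 + 6*(-21993/(6953/4368 + 81*(-1/12450))) = -18 + 6*(-21993/(6953/4368 - 27/4150)) = -18 + 6*(-21993/14368507/9063600) = -18 + 6*(-21993*9063600/14368507) = -18 + 6*(-199335754800/14368507) = -18 - 1196014528800/14368507 = -1196273161926/14368507 ≈ -83257.)
-44116 + (I + 1/(1089 + H))/(18821 + 556) = -44116 + (-1196273161926/14368507 + 1/(1089 + 595))/(18821 + 556) = -44116 + (-1196273161926/14368507 + 1/1684)/19377 = -44116 + (-1196273161926/14368507 + 1/1684)*(1/19377) = -44116 - 2014523990314877/24196565788*1/19377 = -44116 - 2014523990314877/468856855274076 = -20686103551261451693/468856855274076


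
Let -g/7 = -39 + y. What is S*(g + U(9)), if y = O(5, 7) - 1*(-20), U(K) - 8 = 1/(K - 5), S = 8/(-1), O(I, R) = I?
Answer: -850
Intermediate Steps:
S = -8 (S = 8*(-1) = -8)
U(K) = 8 + 1/(-5 + K) (U(K) = 8 + 1/(K - 5) = 8 + 1/(-5 + K))
y = 25 (y = 5 - 1*(-20) = 5 + 20 = 25)
g = 98 (g = -7*(-39 + 25) = -7*(-14) = 98)
S*(g + U(9)) = -8*(98 + (-39 + 8*9)/(-5 + 9)) = -8*(98 + (-39 + 72)/4) = -8*(98 + (1/4)*33) = -8*(98 + 33/4) = -8*425/4 = -850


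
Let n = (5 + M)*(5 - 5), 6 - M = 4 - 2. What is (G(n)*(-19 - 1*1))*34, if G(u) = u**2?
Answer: 0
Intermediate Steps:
M = 4 (M = 6 - (4 - 2) = 6 - 1*2 = 6 - 2 = 4)
n = 0 (n = (5 + 4)*(5 - 5) = 9*0 = 0)
(G(n)*(-19 - 1*1))*34 = (0**2*(-19 - 1*1))*34 = (0*(-19 - 1))*34 = (0*(-20))*34 = 0*34 = 0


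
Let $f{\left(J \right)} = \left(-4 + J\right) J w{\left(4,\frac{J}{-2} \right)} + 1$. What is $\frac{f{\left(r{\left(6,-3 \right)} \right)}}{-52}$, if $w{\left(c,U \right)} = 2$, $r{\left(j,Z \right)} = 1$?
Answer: $\frac{5}{52} \approx 0.096154$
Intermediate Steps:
$f{\left(J \right)} = 1 + 2 J \left(-4 + J\right)$ ($f{\left(J \right)} = \left(-4 + J\right) J 2 + 1 = J \left(-4 + J\right) 2 + 1 = 2 J \left(-4 + J\right) + 1 = 1 + 2 J \left(-4 + J\right)$)
$\frac{f{\left(r{\left(6,-3 \right)} \right)}}{-52} = \frac{1 - 8 + 2 \cdot 1^{2}}{-52} = \left(1 - 8 + 2 \cdot 1\right) \left(- \frac{1}{52}\right) = \left(1 - 8 + 2\right) \left(- \frac{1}{52}\right) = \left(-5\right) \left(- \frac{1}{52}\right) = \frac{5}{52}$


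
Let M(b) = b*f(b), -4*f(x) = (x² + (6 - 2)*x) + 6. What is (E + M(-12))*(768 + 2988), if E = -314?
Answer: -30048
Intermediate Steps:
f(x) = -3/2 - x - x²/4 (f(x) = -((x² + (6 - 2)*x) + 6)/4 = -((x² + 4*x) + 6)/4 = -(6 + x² + 4*x)/4 = -3/2 - x - x²/4)
M(b) = b*(-3/2 - b - b²/4)
(E + M(-12))*(768 + 2988) = (-314 - ¼*(-12)*(6 + (-12)² + 4*(-12)))*(768 + 2988) = (-314 - ¼*(-12)*(6 + 144 - 48))*3756 = (-314 - ¼*(-12)*102)*3756 = (-314 + 306)*3756 = -8*3756 = -30048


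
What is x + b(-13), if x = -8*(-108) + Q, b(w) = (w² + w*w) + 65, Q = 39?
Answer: 1306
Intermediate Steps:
b(w) = 65 + 2*w² (b(w) = (w² + w²) + 65 = 2*w² + 65 = 65 + 2*w²)
x = 903 (x = -8*(-108) + 39 = 864 + 39 = 903)
x + b(-13) = 903 + (65 + 2*(-13)²) = 903 + (65 + 2*169) = 903 + (65 + 338) = 903 + 403 = 1306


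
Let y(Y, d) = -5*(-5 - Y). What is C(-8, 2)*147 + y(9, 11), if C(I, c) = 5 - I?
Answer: 1981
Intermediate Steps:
y(Y, d) = 25 + 5*Y
C(-8, 2)*147 + y(9, 11) = (5 - 1*(-8))*147 + (25 + 5*9) = (5 + 8)*147 + (25 + 45) = 13*147 + 70 = 1911 + 70 = 1981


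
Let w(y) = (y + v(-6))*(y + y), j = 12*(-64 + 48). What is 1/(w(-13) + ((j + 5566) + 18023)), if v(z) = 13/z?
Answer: 3/71374 ≈ 4.2032e-5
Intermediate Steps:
j = -192 (j = 12*(-16) = -192)
w(y) = 2*y*(-13/6 + y) (w(y) = (y + 13/(-6))*(y + y) = (y + 13*(-⅙))*(2*y) = (y - 13/6)*(2*y) = (-13/6 + y)*(2*y) = 2*y*(-13/6 + y))
1/(w(-13) + ((j + 5566) + 18023)) = 1/((⅓)*(-13)*(-13 + 6*(-13)) + ((-192 + 5566) + 18023)) = 1/((⅓)*(-13)*(-13 - 78) + (5374 + 18023)) = 1/((⅓)*(-13)*(-91) + 23397) = 1/(1183/3 + 23397) = 1/(71374/3) = 3/71374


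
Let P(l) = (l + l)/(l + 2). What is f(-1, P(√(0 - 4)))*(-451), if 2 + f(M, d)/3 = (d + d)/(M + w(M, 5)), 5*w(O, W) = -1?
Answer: 4961 + 2255*I ≈ 4961.0 + 2255.0*I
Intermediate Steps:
w(O, W) = -⅕ (w(O, W) = (⅕)*(-1) = -⅕)
P(l) = 2*l/(2 + l) (P(l) = (2*l)/(2 + l) = 2*l/(2 + l))
f(M, d) = -6 + 6*d/(-⅕ + M) (f(M, d) = -6 + 3*((d + d)/(M - ⅕)) = -6 + 3*((2*d)/(-⅕ + M)) = -6 + 3*(2*d/(-⅕ + M)) = -6 + 6*d/(-⅕ + M))
f(-1, P(√(0 - 4)))*(-451) = (6*(1 - 5*(-1) + 5*(2*√(0 - 4)/(2 + √(0 - 4))))/(-1 + 5*(-1)))*(-451) = (6*(1 + 5 + 5*(2*√(-4)/(2 + √(-4))))/(-1 - 5))*(-451) = (6*(1 + 5 + 5*(2*(2*I)/(2 + 2*I)))/(-6))*(-451) = (6*(-⅙)*(1 + 5 + 5*(2*(2*I)*((2 - 2*I)/8))))*(-451) = (6*(-⅙)*(1 + 5 + 5*(I*(2 - 2*I)/2)))*(-451) = (6*(-⅙)*(1 + 5 + 5*I*(2 - 2*I)/2))*(-451) = (6*(-⅙)*(6 + 5*I*(2 - 2*I)/2))*(-451) = (-6 - 5*I*(2 - 2*I)/2)*(-451) = 2706 + 2255*I*(2 - 2*I)/2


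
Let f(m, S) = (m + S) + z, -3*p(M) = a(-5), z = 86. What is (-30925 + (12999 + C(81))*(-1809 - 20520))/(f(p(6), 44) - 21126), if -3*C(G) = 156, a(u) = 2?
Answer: 433686732/31495 ≈ 13770.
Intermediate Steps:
C(G) = -52 (C(G) = -⅓*156 = -52)
p(M) = -⅔ (p(M) = -⅓*2 = -⅔)
f(m, S) = 86 + S + m (f(m, S) = (m + S) + 86 = (S + m) + 86 = 86 + S + m)
(-30925 + (12999 + C(81))*(-1809 - 20520))/(f(p(6), 44) - 21126) = (-30925 + (12999 - 52)*(-1809 - 20520))/((86 + 44 - ⅔) - 21126) = (-30925 + 12947*(-22329))/(388/3 - 21126) = (-30925 - 289093563)/(-62990/3) = -289124488*(-3/62990) = 433686732/31495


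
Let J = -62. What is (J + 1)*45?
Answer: -2745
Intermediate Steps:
(J + 1)*45 = (-62 + 1)*45 = -61*45 = -2745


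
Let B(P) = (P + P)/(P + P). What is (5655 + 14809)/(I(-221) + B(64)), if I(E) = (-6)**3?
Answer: -20464/215 ≈ -95.181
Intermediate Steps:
I(E) = -216
B(P) = 1 (B(P) = (2*P)/((2*P)) = (2*P)*(1/(2*P)) = 1)
(5655 + 14809)/(I(-221) + B(64)) = (5655 + 14809)/(-216 + 1) = 20464/(-215) = 20464*(-1/215) = -20464/215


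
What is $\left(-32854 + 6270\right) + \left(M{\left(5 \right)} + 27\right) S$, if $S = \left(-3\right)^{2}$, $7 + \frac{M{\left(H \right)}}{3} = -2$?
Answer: $-26584$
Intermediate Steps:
$M{\left(H \right)} = -27$ ($M{\left(H \right)} = -21 + 3 \left(-2\right) = -21 - 6 = -27$)
$S = 9$
$\left(-32854 + 6270\right) + \left(M{\left(5 \right)} + 27\right) S = \left(-32854 + 6270\right) + \left(-27 + 27\right) 9 = -26584 + 0 \cdot 9 = -26584 + 0 = -26584$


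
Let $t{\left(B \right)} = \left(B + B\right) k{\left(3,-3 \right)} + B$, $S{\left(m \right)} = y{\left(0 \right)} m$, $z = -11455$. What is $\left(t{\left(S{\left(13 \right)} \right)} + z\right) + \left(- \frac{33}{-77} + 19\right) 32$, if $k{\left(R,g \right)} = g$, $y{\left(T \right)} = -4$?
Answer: $- \frac{74013}{7} \approx -10573.0$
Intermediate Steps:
$S{\left(m \right)} = - 4 m$
$t{\left(B \right)} = - 5 B$ ($t{\left(B \right)} = \left(B + B\right) \left(-3\right) + B = 2 B \left(-3\right) + B = - 6 B + B = - 5 B$)
$\left(t{\left(S{\left(13 \right)} \right)} + z\right) + \left(- \frac{33}{-77} + 19\right) 32 = \left(- 5 \left(\left(-4\right) 13\right) - 11455\right) + \left(- \frac{33}{-77} + 19\right) 32 = \left(\left(-5\right) \left(-52\right) - 11455\right) + \left(\left(-33\right) \left(- \frac{1}{77}\right) + 19\right) 32 = \left(260 - 11455\right) + \left(\frac{3}{7} + 19\right) 32 = -11195 + \frac{136}{7} \cdot 32 = -11195 + \frac{4352}{7} = - \frac{74013}{7}$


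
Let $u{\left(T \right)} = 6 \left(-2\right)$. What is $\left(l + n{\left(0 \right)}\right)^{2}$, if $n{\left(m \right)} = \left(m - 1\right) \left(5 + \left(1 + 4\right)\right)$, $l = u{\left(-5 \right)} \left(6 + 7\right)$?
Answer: $27556$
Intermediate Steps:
$u{\left(T \right)} = -12$
$l = -156$ ($l = - 12 \left(6 + 7\right) = \left(-12\right) 13 = -156$)
$n{\left(m \right)} = -10 + 10 m$ ($n{\left(m \right)} = \left(-1 + m\right) \left(5 + 5\right) = \left(-1 + m\right) 10 = -10 + 10 m$)
$\left(l + n{\left(0 \right)}\right)^{2} = \left(-156 + \left(-10 + 10 \cdot 0\right)\right)^{2} = \left(-156 + \left(-10 + 0\right)\right)^{2} = \left(-156 - 10\right)^{2} = \left(-166\right)^{2} = 27556$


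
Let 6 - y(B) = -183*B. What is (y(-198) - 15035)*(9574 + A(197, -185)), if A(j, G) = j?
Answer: -500890773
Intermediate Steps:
y(B) = 6 + 183*B (y(B) = 6 - (-183)*B = 6 + 183*B)
(y(-198) - 15035)*(9574 + A(197, -185)) = ((6 + 183*(-198)) - 15035)*(9574 + 197) = ((6 - 36234) - 15035)*9771 = (-36228 - 15035)*9771 = -51263*9771 = -500890773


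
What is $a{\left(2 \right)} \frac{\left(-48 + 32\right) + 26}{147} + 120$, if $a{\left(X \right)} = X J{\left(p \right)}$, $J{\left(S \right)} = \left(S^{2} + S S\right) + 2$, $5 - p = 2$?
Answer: $\frac{18040}{147} \approx 122.72$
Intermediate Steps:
$p = 3$ ($p = 5 - 2 = 3$)
$J{\left(S \right)} = 2 + 2 S^{2}$ ($J{\left(S \right)} = \left(S^{2} + S^{2}\right) + 2 = 2 S^{2} + 2 = 2 + 2 S^{2}$)
$a{\left(X \right)} = 20 X$ ($a{\left(X \right)} = X \left(2 + 2 \cdot 3^{2}\right) = X \left(2 + 2 \cdot 9\right) = X \left(2 + 18\right) = X 20 = 20 X$)
$a{\left(2 \right)} \frac{\left(-48 + 32\right) + 26}{147} + 120 = 20 \cdot 2 \frac{\left(-48 + 32\right) + 26}{147} + 120 = 40 \left(-16 + 26\right) \frac{1}{147} + 120 = 40 \cdot 10 \cdot \frac{1}{147} + 120 = 40 \cdot \frac{10}{147} + 120 = \frac{400}{147} + 120 = \frac{18040}{147}$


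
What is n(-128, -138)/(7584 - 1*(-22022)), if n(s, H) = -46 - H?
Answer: 46/14803 ≈ 0.0031075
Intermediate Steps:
n(-128, -138)/(7584 - 1*(-22022)) = (-46 - 1*(-138))/(7584 - 1*(-22022)) = (-46 + 138)/(7584 + 22022) = 92/29606 = 92*(1/29606) = 46/14803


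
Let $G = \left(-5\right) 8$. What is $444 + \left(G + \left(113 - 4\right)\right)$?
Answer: $513$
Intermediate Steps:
$G = -40$
$444 + \left(G + \left(113 - 4\right)\right) = 444 + \left(-40 + \left(113 - 4\right)\right) = 444 + \left(-40 + 109\right) = 444 + 69 = 513$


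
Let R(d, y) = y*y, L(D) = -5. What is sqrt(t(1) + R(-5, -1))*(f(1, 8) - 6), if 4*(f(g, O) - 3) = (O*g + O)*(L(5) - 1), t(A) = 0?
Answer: -27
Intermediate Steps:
R(d, y) = y**2
f(g, O) = 3 - 3*O/2 - 3*O*g/2 (f(g, O) = 3 + ((O*g + O)*(-5 - 1))/4 = 3 + ((O + O*g)*(-6))/4 = 3 + (-6*O - 6*O*g)/4 = 3 + (-3*O/2 - 3*O*g/2) = 3 - 3*O/2 - 3*O*g/2)
sqrt(t(1) + R(-5, -1))*(f(1, 8) - 6) = sqrt(0 + (-1)**2)*((3 - 3/2*8 - 3/2*8*1) - 6) = sqrt(0 + 1)*((3 - 12 - 12) - 6) = sqrt(1)*(-21 - 6) = 1*(-27) = -27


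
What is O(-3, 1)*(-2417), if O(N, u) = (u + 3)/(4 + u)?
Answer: -9668/5 ≈ -1933.6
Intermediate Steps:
O(N, u) = (3 + u)/(4 + u)
O(-3, 1)*(-2417) = ((3 + 1)/(4 + 1))*(-2417) = (4/5)*(-2417) = -9668/5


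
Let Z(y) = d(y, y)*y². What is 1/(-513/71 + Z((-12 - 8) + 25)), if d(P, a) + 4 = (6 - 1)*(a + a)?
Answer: 71/81137 ≈ 0.00087506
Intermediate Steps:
d(P, a) = -4 + 10*a (d(P, a) = -4 + (6 - 1)*(a + a) = -4 + 5*(2*a) = -4 + 10*a)
Z(y) = y²*(-4 + 10*y) (Z(y) = (-4 + 10*y)*y² = y²*(-4 + 10*y))
1/(-513/71 + Z((-12 - 8) + 25)) = 1/(-513/71 + ((-12 - 8) + 25)²*(-4 + 10*((-12 - 8) + 25))) = 1/(-513*1/71 + (-20 + 25)²*(-4 + 10*(-20 + 25))) = 1/(-513/71 + 5²*(-4 + 10*5)) = 1/(-513/71 + 25*(-4 + 50)) = 1/(-513/71 + 25*46) = 1/(-513/71 + 1150) = 1/(81137/71) = 71/81137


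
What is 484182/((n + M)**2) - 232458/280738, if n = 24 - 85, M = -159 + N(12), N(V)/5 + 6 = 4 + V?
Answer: 1900150737/119313650 ≈ 15.926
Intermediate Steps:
N(V) = -10 + 5*V (N(V) = -30 + 5*(4 + V) = -30 + (20 + 5*V) = -10 + 5*V)
M = -109 (M = -159 + (-10 + 5*12) = -159 + (-10 + 60) = -159 + 50 = -109)
n = -61
484182/((n + M)**2) - 232458/280738 = 484182/((-61 - 109)**2) - 232458/280738 = 484182/((-170)**2) - 232458*1/280738 = 484182/28900 - 6837/8257 = 484182*(1/28900) - 6837/8257 = 242091/14450 - 6837/8257 = 1900150737/119313650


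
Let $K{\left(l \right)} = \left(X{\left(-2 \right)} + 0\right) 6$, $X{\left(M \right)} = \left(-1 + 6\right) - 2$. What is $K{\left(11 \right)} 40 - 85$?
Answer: $635$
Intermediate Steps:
$X{\left(M \right)} = 3$ ($X{\left(M \right)} = 5 - 2 = 3$)
$K{\left(l \right)} = 18$ ($K{\left(l \right)} = \left(3 + 0\right) 6 = 3 \cdot 6 = 18$)
$K{\left(11 \right)} 40 - 85 = 18 \cdot 40 - 85 = 720 - 85 = 635$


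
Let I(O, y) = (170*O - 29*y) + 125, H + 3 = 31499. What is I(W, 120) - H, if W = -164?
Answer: -62731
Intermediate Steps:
H = 31496 (H = -3 + 31499 = 31496)
I(O, y) = 125 - 29*y + 170*O (I(O, y) = (-29*y + 170*O) + 125 = 125 - 29*y + 170*O)
I(W, 120) - H = (125 - 29*120 + 170*(-164)) - 1*31496 = (125 - 3480 - 27880) - 31496 = -31235 - 31496 = -62731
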